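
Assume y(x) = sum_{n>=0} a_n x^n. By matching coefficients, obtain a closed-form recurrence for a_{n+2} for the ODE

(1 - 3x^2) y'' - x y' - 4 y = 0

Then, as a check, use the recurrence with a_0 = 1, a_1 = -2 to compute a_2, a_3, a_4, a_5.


Substitute y = sum_n a_n x^n.
(1 - 3 x^2) y'' contributes (n+2)(n+1) a_{n+2} - 3 n(n-1) a_n at x^n.
-x y'(x) contributes -n a_n at x^n.
-4 y(x) contributes -4 a_n at x^n.
Matching x^n: (n+2)(n+1) a_{n+2} + (-3 n(n-1) - n - 4) a_n = 0.
Thus a_{n+2} = (3 n(n-1) + n + 4) / ((n+1)(n+2)) * a_n.

Check with a_0 = 1, a_1 = -2 (apply the recurrence for n = 0, 1, 2, 3): a_0 = 1, a_1 = -2, a_2 = 2, a_3 = -5/3, a_4 = 2, a_5 = -25/12.

a_(n+2) = (3 n(n-1) + n + 4) / ((n+1)(n+2)) * a_n; check: a_0 = 1, a_1 = -2, a_2 = 2, a_3 = -5/3, a_4 = 2, a_5 = -25/12


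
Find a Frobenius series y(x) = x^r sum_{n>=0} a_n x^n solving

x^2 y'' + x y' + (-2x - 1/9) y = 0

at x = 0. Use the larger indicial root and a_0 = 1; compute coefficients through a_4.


Write in Frobenius form y'' + (p(x)/x) y' + (q(x)/x^2) y = 0:
  p(x) = 1,  q(x) = -2x - 1/9.
Indicial equation: r(r-1) + (1) r + (-1/9) = 0 -> roots r_1 = 1/3, r_2 = -1/3.
Take r = r_1 = 1/3. Let y(x) = x^r sum_{n>=0} a_n x^n with a_0 = 1.
Substitute y = x^r sum a_n x^n and match x^{r+n}. The recurrence is
  D(n) a_n - 2 a_{n-1} = 0,  where D(n) = (r+n)(r+n-1) + (1)(r+n) + (-1/9).
  a_n = 2 / D(n) * a_{n-1}.
Since the indicial polynomial factors as (r - r_1)(r - r_2), D(n) = (r_1 + n - r_1)(r_1 + n - r_2) = n(n + 2/3).
Evaluating step by step (a_0 = 1):
  n = 1: D(1) = 1(1 + 2/3) = 5/3; numerator = 2(1) = 2; a_1 = (2)/(5/3) = 6/5
  n = 2: D(2) = 2(2 + 2/3) = 16/3; numerator = 2(6/5) = 12/5; a_2 = (12/5)/(16/3) = 9/20
  n = 3: D(3) = 3(3 + 2/3) = 11; numerator = 2(9/20) = 9/10; a_3 = (9/10)/(11) = 9/110
  n = 4: D(4) = 4(4 + 2/3) = 56/3; numerator = 2(9/110) = 9/55; a_4 = (9/55)/(56/3) = 27/3080

r = 1/3; a_0 = 1; a_1 = 6/5; a_2 = 9/20; a_3 = 9/110; a_4 = 27/3080


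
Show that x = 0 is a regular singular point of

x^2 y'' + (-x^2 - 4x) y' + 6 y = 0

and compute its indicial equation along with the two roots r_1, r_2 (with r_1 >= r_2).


Divide by x^2 to reach normal form y'' + P_1(x) y' + P_2(x) y = 0 with P_1(x) = -1 - 4/x and P_2(x) = 6/x^2.
x = 0 is a singular point because the y'-coefficient -1 - 4/x has a pole at x = 0 and the y-coefficient 6/x^2 has a pole at x = 0.
It is a regular singular point because x P_1(x) = p(x) = -x - 4 and x^2 P_2(x) = q(x) = 6 are polynomials, hence analytic at x = 0.
p(0) = -4,  q(0) = 6.
Indicial equation: r(r-1) + p(0) r + q(0) = 0, i.e. r^2 + (p(0) - 1) r + q(0) = 0, i.e. r^2 - 5 r + 6 = 0.
Discriminant: (-5)^2 - 4(6) = 1, so r = (5 ± 1)/2.
Solving: r_1 = 3, r_2 = 2.

indicial: r^2 - 5 r + 6 = 0; roots r_1 = 3, r_2 = 2


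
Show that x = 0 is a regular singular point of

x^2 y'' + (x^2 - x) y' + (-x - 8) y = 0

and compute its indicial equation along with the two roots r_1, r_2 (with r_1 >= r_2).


Divide by x^2 to reach normal form y'' + P_1(x) y' + P_2(x) y = 0 with P_1(x) = 1 - 1/x and P_2(x) = -1/x - 8/x^2.
x = 0 is a singular point because the y'-coefficient 1 - 1/x has a pole at x = 0 and the y-coefficient -1/x - 8/x^2 has a pole at x = 0.
It is a regular singular point because x P_1(x) = p(x) = x - 1 and x^2 P_2(x) = q(x) = -x - 8 are polynomials, hence analytic at x = 0.
p(0) = -1,  q(0) = -8.
Indicial equation: r(r-1) + p(0) r + q(0) = 0, i.e. r^2 + (p(0) - 1) r + q(0) = 0, i.e. r^2 - 2 r - 8 = 0.
Discriminant: (-2)^2 - 4(-8) = 36, so r = (2 ± 6)/2.
Solving: r_1 = 4, r_2 = -2.

indicial: r^2 - 2 r - 8 = 0; roots r_1 = 4, r_2 = -2


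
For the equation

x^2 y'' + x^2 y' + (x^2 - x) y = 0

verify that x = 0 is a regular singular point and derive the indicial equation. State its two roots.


Divide by x^2 to reach normal form y'' + P_1(x) y' + P_2(x) y = 0 with P_1(x) = 1 and P_2(x) = 1 - 1/x.
x = 0 is a singular point because the y-coefficient 1 - 1/x has a pole at x = 0.
It is a regular singular point because x P_1(x) = p(x) = x and x^2 P_2(x) = q(x) = x^2 - x are polynomials, hence analytic at x = 0.
p(0) = 0,  q(0) = 0.
Indicial equation: r(r-1) + p(0) r + q(0) = 0, i.e. r^2 + (p(0) - 1) r + q(0) = 0, i.e. r^2 - 1 r = 0.
Discriminant: (-1)^2 - 4(0) = 1, so r = (1 ± 1)/2.
Solving: r_1 = 1, r_2 = 0.

indicial: r^2 - 1 r = 0; roots r_1 = 1, r_2 = 0


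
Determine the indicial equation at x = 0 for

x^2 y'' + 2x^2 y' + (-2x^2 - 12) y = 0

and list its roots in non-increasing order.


Divide by x^2 to reach normal form y'' + P_1(x) y' + P_2(x) y = 0 with P_1(x) = 2 and P_2(x) = -2 - 12/x^2.
x = 0 is a singular point because the y-coefficient -2 - 12/x^2 has a pole at x = 0.
It is a regular singular point because x P_1(x) = p(x) = 2x and x^2 P_2(x) = q(x) = -2x^2 - 12 are polynomials, hence analytic at x = 0.
p(0) = 0,  q(0) = -12.
Indicial equation: r(r-1) + p(0) r + q(0) = 0, i.e. r^2 + (p(0) - 1) r + q(0) = 0, i.e. r^2 - 1 r - 12 = 0.
Discriminant: (-1)^2 - 4(-12) = 49, so r = (1 ± 7)/2.
Solving: r_1 = 4, r_2 = -3.

indicial: r^2 - 1 r - 12 = 0; roots r_1 = 4, r_2 = -3


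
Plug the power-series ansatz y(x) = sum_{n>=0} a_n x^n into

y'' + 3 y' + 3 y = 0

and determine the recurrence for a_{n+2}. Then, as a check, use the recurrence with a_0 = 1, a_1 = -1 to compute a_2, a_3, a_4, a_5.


Substitute y = sum_n a_n x^n.
y''(x) has coefficient (n+2)(n+1) a_{n+2} at x^n;
3 y'(x) has coefficient 3 (n+1) a_{n+1} at x^n;
3 y(x) has coefficient 3 a_n at x^n.
Matching x^n: (n+2)(n+1) a_{n+2} + 3 (n+1) a_{n+1} + 3 a_n = 0.
Thus a_{n+2} = [-3 (n+1) a_{n+1} - 3 a_n] / ((n+1)(n+2)).

Check with a_0 = 1, a_1 = -1 (apply the recurrence for n = 0, 1, 2, 3): a_0 = 1, a_1 = -1, a_2 = 0, a_3 = 1/2, a_4 = -3/8, a_5 = 3/20.

a_(n+2) = [-3 (n+1) a_(n+1) - 3 a_n] / ((n+1)(n+2)); check: a_0 = 1, a_1 = -1, a_2 = 0, a_3 = 1/2, a_4 = -3/8, a_5 = 3/20


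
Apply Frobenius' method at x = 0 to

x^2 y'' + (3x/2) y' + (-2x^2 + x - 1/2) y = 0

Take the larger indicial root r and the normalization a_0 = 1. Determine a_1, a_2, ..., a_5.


Write in Frobenius form y'' + (p(x)/x) y' + (q(x)/x^2) y = 0:
  p(x) = 3/2,  q(x) = -2x^2 + x - 1/2.
Indicial equation: r(r-1) + (3/2) r + (-1/2) = 0 -> roots r_1 = 1/2, r_2 = -1.
Take r = r_1 = 1/2. Let y(x) = x^r sum_{n>=0} a_n x^n with a_0 = 1.
Substitute y = x^r sum a_n x^n and match x^{r+n}. The recurrence is
  D(n) a_n + 1 a_{n-1} - 2 a_{n-2} = 0,  where D(n) = (r+n)(r+n-1) + (3/2)(r+n) + (-1/2).
  a_n = [-1 a_{n-1} + 2 a_{n-2}] / D(n).
Since the indicial polynomial factors as (r - r_1)(r - r_2), D(n) = (r_1 + n - r_1)(r_1 + n - r_2) = n(n + 3/2).
Evaluating step by step (a_0 = 1):
  n = 1: D(1) = 1(1 + 3/2) = 5/2; numerator = -1(1) = -1; a_1 = (-1)/(5/2) = -2/5
  n = 2: D(2) = 2(2 + 3/2) = 7; numerator = -1(-2/5) + 2(1) = 12/5; a_2 = (12/5)/(7) = 12/35
  n = 3: D(3) = 3(3 + 3/2) = 27/2; numerator = -1(12/35) + 2(-2/5) = -8/7; a_3 = (-8/7)/(27/2) = -16/189
  n = 4: D(4) = 4(4 + 3/2) = 22; numerator = -1(-16/189) + 2(12/35) = 104/135; a_4 = (104/135)/(22) = 52/1485
  n = 5: D(5) = 5(5 + 3/2) = 65/2; numerator = -1(52/1485) + 2(-16/189) = -236/1155; a_5 = (-236/1155)/(65/2) = -472/75075

r = 1/2; a_0 = 1; a_1 = -2/5; a_2 = 12/35; a_3 = -16/189; a_4 = 52/1485; a_5 = -472/75075


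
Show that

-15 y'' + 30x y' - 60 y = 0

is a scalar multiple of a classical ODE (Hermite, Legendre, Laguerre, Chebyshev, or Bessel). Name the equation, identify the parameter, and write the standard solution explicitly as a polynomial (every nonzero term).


All three coefficients share the factor -15; dividing through by -15 gives  y'' - 2x y' + 4 y = 0.
This matches the Hermite equation y'' - 2x y' + 2n y = 0 with 2n = 4, so n = 2; the polynomial solution is H_2(x).
With y = sum_k a_k x^k, matching x^k gives (k+2)(k+1) a_{k+2} = 2(k - n) a_k = 2(k - 2) a_k. The right side vanishes at k = 2, so the series with the parity of 2 terminates at degree 2.
Standard normalization: leading coefficient of H_n is 2^n, so a_2 = 2^2 = 4. Work downward with a_k = (k+1)(k+2) a_{k+2} / (2(k - n)):
  a_0 = (1)(2)(4) / (2(0 - 2)) = 8/(-4) = -2
Hence H_2(x) = 4 x^2 - 2.

H_2(x); series = 4 x^2 - 2


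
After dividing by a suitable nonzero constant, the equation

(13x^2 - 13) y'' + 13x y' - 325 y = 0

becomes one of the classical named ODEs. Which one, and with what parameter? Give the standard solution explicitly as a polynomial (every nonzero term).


All three coefficients share the factor -13; dividing through by -13 gives  (1 - x^2) y'' - x y' + 25 y = 0.
This matches the Chebyshev equation (1 - x^2) y'' - x y' + n^2 y = 0 (note the -x y' term, not -2x y') with n^2 = 25, so n = 5; the polynomial solution is T_5(x).
With y = sum_k a_k x^k, matching x^k gives (k+2)(k+1) a_{k+2} = (k^2 - n^2) a_k = (k - 5)(k + 5) a_k. The right side vanishes at k = 5, so the series with the parity of 5 terminates at degree 5.
Standard normalization: leading coefficient of T_n is 2^(n-1), so a_5 = 2^4 = 16. Work downward with a_k = (k+1)(k+2) a_{k+2} / ((k - 5)(k + 5)):
  a_3 = (4)(5)(16) / ((3 - 5)(3 + 5)) = 320/(-16) = -20
  a_1 = (2)(3)(-20) / ((1 - 5)(1 + 5)) = -120/(-24) = 5
Hence T_5(x) = 16 x^5 - 20 x^3 + 5 x.

T_5(x); series = 16 x^5 - 20 x^3 + 5 x


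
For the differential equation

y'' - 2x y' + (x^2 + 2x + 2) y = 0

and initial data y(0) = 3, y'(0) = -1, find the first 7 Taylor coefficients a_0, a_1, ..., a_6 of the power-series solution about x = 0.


Ansatz: y(x) = sum_{n>=0} a_n x^n, so y'(x) = sum_{n>=1} n a_n x^(n-1) and y''(x) = sum_{n>=2} n(n-1) a_n x^(n-2).
Substitute into P(x) y'' + Q(x) y' + R(x) y = 0 with P(x) = 1, Q(x) = -2x, R(x) = x^2 + 2x + 2, and match powers of x.
Initial conditions: a_0 = 3, a_1 = -1.
Setting the coefficient of each power of x to zero and solving order by order (substituting the coefficients already found):
  x^0: 2 a_2 + 2 a_0 = 0  ->  2 a_2 = -2 a_0 = -6  ->  a_2 = -3
  x^1: 6 a_3 + 2 a_0 = 0  ->  6 a_3 = -2 a_0 = -6  ->  a_3 = -1
  x^2: 12 a_4 - 2 a_2 + 2 a_1 + a_0 = 0  ->  12 a_4 = 2 a_2 - 2 a_1 - a_0 = -7  ->  a_4 = -7/12
  x^3: 20 a_5 - 4 a_3 + 2 a_2 + a_1 = 0  ->  20 a_5 = 4 a_3 - 2 a_2 - a_1 = 3  ->  a_5 = 3/20
  x^4: 30 a_6 - 6 a_4 + 2 a_3 + a_2 = 0  ->  30 a_6 = 6 a_4 - 2 a_3 - a_2 = 3/2  ->  a_6 = 1/20
Truncated series: y(x) = 3 - x - 3 x^2 - x^3 - (7/12) x^4 + (3/20) x^5 + (1/20) x^6 + O(x^7).

a_0 = 3; a_1 = -1; a_2 = -3; a_3 = -1; a_4 = -7/12; a_5 = 3/20; a_6 = 1/20


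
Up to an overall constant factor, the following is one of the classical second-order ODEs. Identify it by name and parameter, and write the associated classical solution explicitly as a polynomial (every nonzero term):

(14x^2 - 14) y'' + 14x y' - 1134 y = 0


All three coefficients share the factor -14; dividing through by -14 gives  (1 - x^2) y'' - x y' + 81 y = 0.
This matches the Chebyshev equation (1 - x^2) y'' - x y' + n^2 y = 0 (note the -x y' term, not -2x y') with n^2 = 81, so n = 9; the polynomial solution is T_9(x).
With y = sum_k a_k x^k, matching x^k gives (k+2)(k+1) a_{k+2} = (k^2 - n^2) a_k = (k - 9)(k + 9) a_k. The right side vanishes at k = 9, so the series with the parity of 9 terminates at degree 9.
Standard normalization: leading coefficient of T_n is 2^(n-1), so a_9 = 2^8 = 256. Work downward with a_k = (k+1)(k+2) a_{k+2} / ((k - 9)(k + 9)):
  a_7 = (8)(9)(256) / ((7 - 9)(7 + 9)) = 18432/(-32) = -576
  a_5 = (6)(7)(-576) / ((5 - 9)(5 + 9)) = -24192/(-56) = 432
  a_3 = (4)(5)(432) / ((3 - 9)(3 + 9)) = 8640/(-72) = -120
  a_1 = (2)(3)(-120) / ((1 - 9)(1 + 9)) = -720/(-80) = 9
Hence T_9(x) = 256 x^9 - 576 x^7 + 432 x^5 - 120 x^3 + 9 x.

T_9(x); series = 256 x^9 - 576 x^7 + 432 x^5 - 120 x^3 + 9 x


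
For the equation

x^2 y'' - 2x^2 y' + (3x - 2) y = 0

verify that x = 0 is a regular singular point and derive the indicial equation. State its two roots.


Divide by x^2 to reach normal form y'' + P_1(x) y' + P_2(x) y = 0 with P_1(x) = -2 and P_2(x) = 3/x - 2/x^2.
x = 0 is a singular point because the y-coefficient 3/x - 2/x^2 has a pole at x = 0.
It is a regular singular point because x P_1(x) = p(x) = -2x and x^2 P_2(x) = q(x) = 3x - 2 are polynomials, hence analytic at x = 0.
p(0) = 0,  q(0) = -2.
Indicial equation: r(r-1) + p(0) r + q(0) = 0, i.e. r^2 + (p(0) - 1) r + q(0) = 0, i.e. r^2 - 1 r - 2 = 0.
Discriminant: (-1)^2 - 4(-2) = 9, so r = (1 ± 3)/2.
Solving: r_1 = 2, r_2 = -1.

indicial: r^2 - 1 r - 2 = 0; roots r_1 = 2, r_2 = -1


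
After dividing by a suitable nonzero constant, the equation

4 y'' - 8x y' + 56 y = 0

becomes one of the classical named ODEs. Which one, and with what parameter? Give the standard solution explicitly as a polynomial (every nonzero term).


All three coefficients share the factor 4; dividing through by 4 gives  y'' - 2x y' + 14 y = 0.
This matches the Hermite equation y'' - 2x y' + 2n y = 0 with 2n = 14, so n = 7; the polynomial solution is H_7(x).
With y = sum_k a_k x^k, matching x^k gives (k+2)(k+1) a_{k+2} = 2(k - n) a_k = 2(k - 7) a_k. The right side vanishes at k = 7, so the series with the parity of 7 terminates at degree 7.
Standard normalization: leading coefficient of H_n is 2^n, so a_7 = 2^7 = 128. Work downward with a_k = (k+1)(k+2) a_{k+2} / (2(k - n)):
  a_5 = (6)(7)(128) / (2(5 - 7)) = 5376/(-4) = -1344
  a_3 = (4)(5)(-1344) / (2(3 - 7)) = -26880/(-8) = 3360
  a_1 = (2)(3)(3360) / (2(1 - 7)) = 20160/(-12) = -1680
Hence H_7(x) = 128 x^7 - 1344 x^5 + 3360 x^3 - 1680 x.

H_7(x); series = 128 x^7 - 1344 x^5 + 3360 x^3 - 1680 x


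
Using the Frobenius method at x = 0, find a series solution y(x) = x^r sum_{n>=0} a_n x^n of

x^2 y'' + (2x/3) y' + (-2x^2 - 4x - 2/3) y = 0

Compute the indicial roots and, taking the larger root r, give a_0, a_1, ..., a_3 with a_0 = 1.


Write in Frobenius form y'' + (p(x)/x) y' + (q(x)/x^2) y = 0:
  p(x) = 2/3,  q(x) = -2x^2 - 4x - 2/3.
Indicial equation: r(r-1) + (2/3) r + (-2/3) = 0 -> roots r_1 = 1, r_2 = -2/3.
Take r = r_1 = 1. Let y(x) = x^r sum_{n>=0} a_n x^n with a_0 = 1.
Substitute y = x^r sum a_n x^n and match x^{r+n}. The recurrence is
  D(n) a_n - 4 a_{n-1} - 2 a_{n-2} = 0,  where D(n) = (r+n)(r+n-1) + (2/3)(r+n) + (-2/3).
  a_n = [4 a_{n-1} + 2 a_{n-2}] / D(n).
Since the indicial polynomial factors as (r - r_1)(r - r_2), D(n) = (r_1 + n - r_1)(r_1 + n - r_2) = n(n + 5/3).
Evaluating step by step (a_0 = 1):
  n = 1: D(1) = 1(1 + 5/3) = 8/3; numerator = 4(1) = 4; a_1 = (4)/(8/3) = 3/2
  n = 2: D(2) = 2(2 + 5/3) = 22/3; numerator = 4(3/2) + 2(1) = 8; a_2 = (8)/(22/3) = 12/11
  n = 3: D(3) = 3(3 + 5/3) = 14; numerator = 4(12/11) + 2(3/2) = 81/11; a_3 = (81/11)/(14) = 81/154

r = 1; a_0 = 1; a_1 = 3/2; a_2 = 12/11; a_3 = 81/154


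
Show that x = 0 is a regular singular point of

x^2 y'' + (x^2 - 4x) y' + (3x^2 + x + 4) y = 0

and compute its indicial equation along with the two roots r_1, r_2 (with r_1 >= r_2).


Divide by x^2 to reach normal form y'' + P_1(x) y' + P_2(x) y = 0 with P_1(x) = 1 - 4/x and P_2(x) = 3 + 1/x + 4/x^2.
x = 0 is a singular point because the y'-coefficient 1 - 4/x has a pole at x = 0 and the y-coefficient 3 + 1/x + 4/x^2 has a pole at x = 0.
It is a regular singular point because x P_1(x) = p(x) = x - 4 and x^2 P_2(x) = q(x) = 3x^2 + x + 4 are polynomials, hence analytic at x = 0.
p(0) = -4,  q(0) = 4.
Indicial equation: r(r-1) + p(0) r + q(0) = 0, i.e. r^2 + (p(0) - 1) r + q(0) = 0, i.e. r^2 - 5 r + 4 = 0.
Discriminant: (-5)^2 - 4(4) = 9, so r = (5 ± 3)/2.
Solving: r_1 = 4, r_2 = 1.

indicial: r^2 - 5 r + 4 = 0; roots r_1 = 4, r_2 = 1


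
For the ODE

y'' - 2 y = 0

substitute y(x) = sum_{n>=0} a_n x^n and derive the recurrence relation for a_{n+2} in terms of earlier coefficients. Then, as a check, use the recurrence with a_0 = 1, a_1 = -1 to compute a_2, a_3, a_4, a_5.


Substitute y = sum_n a_n x^n into y'' + (const) y = 0.
y''(x) = sum_{n>=0} (n+2)(n+1) a_{n+2} x^n.
The ODE becomes sum_n [(n+2)(n+1) a_{n+2} - 2 a_n] x^n = 0.
Setting each coefficient to zero gives the recurrence:
  (n+2)(n+1) a_{n+2} - 2 a_n = 0,
  a_{n+2} = 2 / ((n+1)(n+2)) a_n.

Check with a_0 = 1, a_1 = -1 (apply the recurrence for n = 0, 1, 2, 3): a_0 = 1, a_1 = -1, a_2 = 1, a_3 = -1/3, a_4 = 1/6, a_5 = -1/30.

a_{n+2} = 2/((n+1)(n+2)) * a_n; check: a_0 = 1, a_1 = -1, a_2 = 1, a_3 = -1/3, a_4 = 1/6, a_5 = -1/30


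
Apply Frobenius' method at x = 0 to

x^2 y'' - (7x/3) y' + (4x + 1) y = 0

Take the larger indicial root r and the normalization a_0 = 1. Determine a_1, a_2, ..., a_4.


Write in Frobenius form y'' + (p(x)/x) y' + (q(x)/x^2) y = 0:
  p(x) = -7/3,  q(x) = 4x + 1.
Indicial equation: r(r-1) + (-7/3) r + (1) = 0 -> roots r_1 = 3, r_2 = 1/3.
Take r = r_1 = 3. Let y(x) = x^r sum_{n>=0} a_n x^n with a_0 = 1.
Substitute y = x^r sum a_n x^n and match x^{r+n}. The recurrence is
  D(n) a_n + 4 a_{n-1} = 0,  where D(n) = (r+n)(r+n-1) + (-7/3)(r+n) + (1).
  a_n = -4 / D(n) * a_{n-1}.
Since the indicial polynomial factors as (r - r_1)(r - r_2), D(n) = (r_1 + n - r_1)(r_1 + n - r_2) = n(n + 8/3).
Evaluating step by step (a_0 = 1):
  n = 1: D(1) = 1(1 + 8/3) = 11/3; numerator = -4(1) = -4; a_1 = (-4)/(11/3) = -12/11
  n = 2: D(2) = 2(2 + 8/3) = 28/3; numerator = -4(-12/11) = 48/11; a_2 = (48/11)/(28/3) = 36/77
  n = 3: D(3) = 3(3 + 8/3) = 17; numerator = -4(36/77) = -144/77; a_3 = (-144/77)/(17) = -144/1309
  n = 4: D(4) = 4(4 + 8/3) = 80/3; numerator = -4(-144/1309) = 576/1309; a_4 = (576/1309)/(80/3) = 108/6545

r = 3; a_0 = 1; a_1 = -12/11; a_2 = 36/77; a_3 = -144/1309; a_4 = 108/6545


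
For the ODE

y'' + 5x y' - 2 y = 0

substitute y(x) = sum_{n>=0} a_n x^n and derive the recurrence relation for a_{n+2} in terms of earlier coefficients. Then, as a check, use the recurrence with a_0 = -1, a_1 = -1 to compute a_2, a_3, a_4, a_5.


Substitute y = sum_n a_n x^n.
y''(x) has coefficient (n+2)(n+1) a_{n+2} at x^n;
5 x y'(x) has coefficient 5 n a_n at x^n (shift);
-2 y(x) has coefficient -2 a_n at x^n.
Matching x^n: (n+2)(n+1) a_{n+2} + (5n - 2) a_n = 0.
Thus a_{n+2} = (-5n + 2) / ((n+1)(n+2)) * a_n.

Check with a_0 = -1, a_1 = -1 (apply the recurrence for n = 0, 1, 2, 3): a_0 = -1, a_1 = -1, a_2 = -1, a_3 = 1/2, a_4 = 2/3, a_5 = -13/40.

a_(n+2) = (-5n + 2) / ((n+1)(n+2)) * a_n; check: a_0 = -1, a_1 = -1, a_2 = -1, a_3 = 1/2, a_4 = 2/3, a_5 = -13/40


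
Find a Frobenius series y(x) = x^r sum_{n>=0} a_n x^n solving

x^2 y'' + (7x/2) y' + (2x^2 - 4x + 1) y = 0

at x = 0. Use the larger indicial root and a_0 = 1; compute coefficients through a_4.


Write in Frobenius form y'' + (p(x)/x) y' + (q(x)/x^2) y = 0:
  p(x) = 7/2,  q(x) = 2x^2 - 4x + 1.
Indicial equation: r(r-1) + (7/2) r + (1) = 0 -> roots r_1 = -1/2, r_2 = -2.
Take r = r_1 = -1/2. Let y(x) = x^r sum_{n>=0} a_n x^n with a_0 = 1.
Substitute y = x^r sum a_n x^n and match x^{r+n}. The recurrence is
  D(n) a_n - 4 a_{n-1} + 2 a_{n-2} = 0,  where D(n) = (r+n)(r+n-1) + (7/2)(r+n) + (1).
  a_n = [4 a_{n-1} - 2 a_{n-2}] / D(n).
Since the indicial polynomial factors as (r - r_1)(r - r_2), D(n) = (r_1 + n - r_1)(r_1 + n - r_2) = n(n + 3/2).
Evaluating step by step (a_0 = 1):
  n = 1: D(1) = 1(1 + 3/2) = 5/2; numerator = 4(1) = 4; a_1 = (4)/(5/2) = 8/5
  n = 2: D(2) = 2(2 + 3/2) = 7; numerator = 4(8/5) - 2(1) = 22/5; a_2 = (22/5)/(7) = 22/35
  n = 3: D(3) = 3(3 + 3/2) = 27/2; numerator = 4(22/35) - 2(8/5) = -24/35; a_3 = (-24/35)/(27/2) = -16/315
  n = 4: D(4) = 4(4 + 3/2) = 22; numerator = 4(-16/315) - 2(22/35) = -92/63; a_4 = (-92/63)/(22) = -46/693

r = -1/2; a_0 = 1; a_1 = 8/5; a_2 = 22/35; a_3 = -16/315; a_4 = -46/693


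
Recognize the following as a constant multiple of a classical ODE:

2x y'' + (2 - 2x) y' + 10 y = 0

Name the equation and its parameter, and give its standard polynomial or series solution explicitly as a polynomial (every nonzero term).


All three coefficients share the factor 2; dividing through by 2 gives  x y'' + (1 - x) y' + 5 y = 0.
This matches the Laguerre equation x y'' + (1 - x) y' + n y = 0 with n = 5; the polynomial solution is L_5(x).
With y = sum_k a_k x^k, matching x^k gives (k+1)k a_{k+1} + (k+1) a_{k+1} - k a_k + n a_k = 0, i.e. (k+1)^2 a_{k+1} = (k - n) a_k = (k - 5) a_k. The right side vanishes at k = 5, so the series terminates at degree 5.
Standard normalization L_n(0) = 1 gives a_0 = 1. Work upward with a_{k+1} = (k - 5) a_k / (k+1)^2:
  a_1 = (0 - 5)(1) / 1^2 = -5/1 = -5
  a_2 = (1 - 5)(-5) / 2^2 = 20/4 = 5
  a_3 = (2 - 5)(5) / 3^2 = -15/9 = -5/3
  a_4 = (3 - 5)(-5/3) / 4^2 = (10/3)/16 = 5/24
  a_5 = (4 - 5)(5/24) / 5^2 = (-5/24)/25 = -1/120
Hence L_5(x) = -x^5/120 + 5 x^4/24 - 5 x^3/3 + 5 x^2 - 5 x + 1.

L_5(x); series = -x^5/120 + 5 x^4/24 - 5 x^3/3 + 5 x^2 - 5 x + 1


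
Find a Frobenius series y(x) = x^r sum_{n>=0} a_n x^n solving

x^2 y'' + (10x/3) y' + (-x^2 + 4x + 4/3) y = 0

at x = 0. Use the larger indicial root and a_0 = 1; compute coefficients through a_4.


Write in Frobenius form y'' + (p(x)/x) y' + (q(x)/x^2) y = 0:
  p(x) = 10/3,  q(x) = -x^2 + 4x + 4/3.
Indicial equation: r(r-1) + (10/3) r + (4/3) = 0 -> roots r_1 = -1, r_2 = -4/3.
Take r = r_1 = -1. Let y(x) = x^r sum_{n>=0} a_n x^n with a_0 = 1.
Substitute y = x^r sum a_n x^n and match x^{r+n}. The recurrence is
  D(n) a_n + 4 a_{n-1} - 1 a_{n-2} = 0,  where D(n) = (r+n)(r+n-1) + (10/3)(r+n) + (4/3).
  a_n = [-4 a_{n-1} + 1 a_{n-2}] / D(n).
Since the indicial polynomial factors as (r - r_1)(r - r_2), D(n) = (r_1 + n - r_1)(r_1 + n - r_2) = n(n + 1/3).
Evaluating step by step (a_0 = 1):
  n = 1: D(1) = 1(1 + 1/3) = 4/3; numerator = -4(1) = -4; a_1 = (-4)/(4/3) = -3
  n = 2: D(2) = 2(2 + 1/3) = 14/3; numerator = -4(-3) + 1(1) = 13; a_2 = (13)/(14/3) = 39/14
  n = 3: D(3) = 3(3 + 1/3) = 10; numerator = -4(39/14) + 1(-3) = -99/7; a_3 = (-99/7)/(10) = -99/70
  n = 4: D(4) = 4(4 + 1/3) = 52/3; numerator = -4(-99/70) + 1(39/14) = 591/70; a_4 = (591/70)/(52/3) = 1773/3640

r = -1; a_0 = 1; a_1 = -3; a_2 = 39/14; a_3 = -99/70; a_4 = 1773/3640


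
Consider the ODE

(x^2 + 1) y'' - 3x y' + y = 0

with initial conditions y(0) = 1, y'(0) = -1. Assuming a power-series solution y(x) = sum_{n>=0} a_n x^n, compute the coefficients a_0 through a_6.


Ansatz: y(x) = sum_{n>=0} a_n x^n, so y'(x) = sum_{n>=1} n a_n x^(n-1) and y''(x) = sum_{n>=2} n(n-1) a_n x^(n-2).
Substitute into P(x) y'' + Q(x) y' + R(x) y = 0 with P(x) = x^2 + 1, Q(x) = -3x, R(x) = 1, and match powers of x.
Initial conditions: a_0 = 1, a_1 = -1.
Setting the coefficient of each power of x to zero and solving order by order (substituting the coefficients already found):
  x^0: 2 a_2 + a_0 = 0  ->  2 a_2 = -a_0 = -1  ->  a_2 = -1/2
  x^1: 6 a_3 - 2 a_1 = 0  ->  6 a_3 = 2 a_1 = -2  ->  a_3 = -1/3
  x^2: 12 a_4 - 3 a_2 = 0  ->  12 a_4 = 3 a_2 = -3/2  ->  a_4 = -1/8
  x^3: 20 a_5 - 2 a_3 = 0  ->  20 a_5 = 2 a_3 = -2/3  ->  a_5 = -1/30
  x^4: 30 a_6 + a_4 = 0  ->  30 a_6 = -a_4 = 1/8  ->  a_6 = 1/240
Truncated series: y(x) = 1 - x - (1/2) x^2 - (1/3) x^3 - (1/8) x^4 - (1/30) x^5 + (1/240) x^6 + O(x^7).

a_0 = 1; a_1 = -1; a_2 = -1/2; a_3 = -1/3; a_4 = -1/8; a_5 = -1/30; a_6 = 1/240


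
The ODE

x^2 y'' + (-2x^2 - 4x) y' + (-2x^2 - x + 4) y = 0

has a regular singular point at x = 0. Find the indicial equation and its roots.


Divide by x^2 to reach normal form y'' + P_1(x) y' + P_2(x) y = 0 with P_1(x) = -2 - 4/x and P_2(x) = -2 - 1/x + 4/x^2.
x = 0 is a singular point because the y'-coefficient -2 - 4/x has a pole at x = 0 and the y-coefficient -2 - 1/x + 4/x^2 has a pole at x = 0.
It is a regular singular point because x P_1(x) = p(x) = -2x - 4 and x^2 P_2(x) = q(x) = -2x^2 - x + 4 are polynomials, hence analytic at x = 0.
p(0) = -4,  q(0) = 4.
Indicial equation: r(r-1) + p(0) r + q(0) = 0, i.e. r^2 + (p(0) - 1) r + q(0) = 0, i.e. r^2 - 5 r + 4 = 0.
Discriminant: (-5)^2 - 4(4) = 9, so r = (5 ± 3)/2.
Solving: r_1 = 4, r_2 = 1.

indicial: r^2 - 5 r + 4 = 0; roots r_1 = 4, r_2 = 1


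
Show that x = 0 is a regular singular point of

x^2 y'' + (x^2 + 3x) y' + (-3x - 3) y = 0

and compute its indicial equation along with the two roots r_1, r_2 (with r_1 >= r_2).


Divide by x^2 to reach normal form y'' + P_1(x) y' + P_2(x) y = 0 with P_1(x) = 1 + 3/x and P_2(x) = -3/x - 3/x^2.
x = 0 is a singular point because the y'-coefficient 1 + 3/x has a pole at x = 0 and the y-coefficient -3/x - 3/x^2 has a pole at x = 0.
It is a regular singular point because x P_1(x) = p(x) = x + 3 and x^2 P_2(x) = q(x) = -3x - 3 are polynomials, hence analytic at x = 0.
p(0) = 3,  q(0) = -3.
Indicial equation: r(r-1) + p(0) r + q(0) = 0, i.e. r^2 + (p(0) - 1) r + q(0) = 0, i.e. r^2 + 2 r - 3 = 0.
Discriminant: (2)^2 - 4(-3) = 16, so r = (-2 ± 4)/2.
Solving: r_1 = 1, r_2 = -3.

indicial: r^2 + 2 r - 3 = 0; roots r_1 = 1, r_2 = -3


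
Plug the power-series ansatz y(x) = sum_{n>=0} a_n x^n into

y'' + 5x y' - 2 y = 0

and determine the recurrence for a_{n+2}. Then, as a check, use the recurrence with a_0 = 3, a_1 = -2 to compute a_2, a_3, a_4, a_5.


Substitute y = sum_n a_n x^n.
y''(x) has coefficient (n+2)(n+1) a_{n+2} at x^n;
5 x y'(x) has coefficient 5 n a_n at x^n (shift);
-2 y(x) has coefficient -2 a_n at x^n.
Matching x^n: (n+2)(n+1) a_{n+2} + (5n - 2) a_n = 0.
Thus a_{n+2} = (-5n + 2) / ((n+1)(n+2)) * a_n.

Check with a_0 = 3, a_1 = -2 (apply the recurrence for n = 0, 1, 2, 3): a_0 = 3, a_1 = -2, a_2 = 3, a_3 = 1, a_4 = -2, a_5 = -13/20.

a_(n+2) = (-5n + 2) / ((n+1)(n+2)) * a_n; check: a_0 = 3, a_1 = -2, a_2 = 3, a_3 = 1, a_4 = -2, a_5 = -13/20


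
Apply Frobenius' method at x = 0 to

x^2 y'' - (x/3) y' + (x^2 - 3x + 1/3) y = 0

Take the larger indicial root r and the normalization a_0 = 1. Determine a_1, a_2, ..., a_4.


Write in Frobenius form y'' + (p(x)/x) y' + (q(x)/x^2) y = 0:
  p(x) = -1/3,  q(x) = x^2 - 3x + 1/3.
Indicial equation: r(r-1) + (-1/3) r + (1/3) = 0 -> roots r_1 = 1, r_2 = 1/3.
Take r = r_1 = 1. Let y(x) = x^r sum_{n>=0} a_n x^n with a_0 = 1.
Substitute y = x^r sum a_n x^n and match x^{r+n}. The recurrence is
  D(n) a_n - 3 a_{n-1} + 1 a_{n-2} = 0,  where D(n) = (r+n)(r+n-1) + (-1/3)(r+n) + (1/3).
  a_n = [3 a_{n-1} - 1 a_{n-2}] / D(n).
Since the indicial polynomial factors as (r - r_1)(r - r_2), D(n) = (r_1 + n - r_1)(r_1 + n - r_2) = n(n + 2/3).
Evaluating step by step (a_0 = 1):
  n = 1: D(1) = 1(1 + 2/3) = 5/3; numerator = 3(1) = 3; a_1 = (3)/(5/3) = 9/5
  n = 2: D(2) = 2(2 + 2/3) = 16/3; numerator = 3(9/5) - 1(1) = 22/5; a_2 = (22/5)/(16/3) = 33/40
  n = 3: D(3) = 3(3 + 2/3) = 11; numerator = 3(33/40) - 1(9/5) = 27/40; a_3 = (27/40)/(11) = 27/440
  n = 4: D(4) = 4(4 + 2/3) = 56/3; numerator = 3(27/440) - 1(33/40) = -141/220; a_4 = (-141/220)/(56/3) = -423/12320

r = 1; a_0 = 1; a_1 = 9/5; a_2 = 33/40; a_3 = 27/440; a_4 = -423/12320


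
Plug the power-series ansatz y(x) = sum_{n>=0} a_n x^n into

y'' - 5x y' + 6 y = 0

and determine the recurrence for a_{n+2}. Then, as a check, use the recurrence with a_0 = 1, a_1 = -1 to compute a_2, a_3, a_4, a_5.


Substitute y = sum_n a_n x^n.
y''(x) has coefficient (n+2)(n+1) a_{n+2} at x^n;
-5 x y'(x) has coefficient -5 n a_n at x^n (shift);
6 y(x) has coefficient 6 a_n at x^n.
Matching x^n: (n+2)(n+1) a_{n+2} + (-5n + 6) a_n = 0.
Thus a_{n+2} = (5n - 6) / ((n+1)(n+2)) * a_n.

Check with a_0 = 1, a_1 = -1 (apply the recurrence for n = 0, 1, 2, 3): a_0 = 1, a_1 = -1, a_2 = -3, a_3 = 1/6, a_4 = -1, a_5 = 3/40.

a_(n+2) = (5n - 6) / ((n+1)(n+2)) * a_n; check: a_0 = 1, a_1 = -1, a_2 = -3, a_3 = 1/6, a_4 = -1, a_5 = 3/40


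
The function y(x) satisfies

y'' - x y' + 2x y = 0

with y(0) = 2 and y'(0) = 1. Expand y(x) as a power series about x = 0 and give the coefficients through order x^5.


Ansatz: y(x) = sum_{n>=0} a_n x^n, so y'(x) = sum_{n>=1} n a_n x^(n-1) and y''(x) = sum_{n>=2} n(n-1) a_n x^(n-2).
Substitute into P(x) y'' + Q(x) y' + R(x) y = 0 with P(x) = 1, Q(x) = -x, R(x) = 2x, and match powers of x.
Initial conditions: a_0 = 2, a_1 = 1.
Setting the coefficient of each power of x to zero and solving order by order (substituting the coefficients already found):
  x^0: 2 a_2 = 0  ->  a_2 = 0
  x^1: 6 a_3 - a_1 + 2 a_0 = 0  ->  6 a_3 = a_1 - 2 a_0 = -3  ->  a_3 = -1/2
  x^2: 12 a_4 - 2 a_2 + 2 a_1 = 0  ->  12 a_4 = 2 a_2 - 2 a_1 = -2  ->  a_4 = -1/6
  x^3: 20 a_5 - 3 a_3 + 2 a_2 = 0  ->  20 a_5 = 3 a_3 - 2 a_2 = -3/2  ->  a_5 = -3/40
Truncated series: y(x) = 2 + x - (1/2) x^3 - (1/6) x^4 - (3/40) x^5 + O(x^6).

a_0 = 2; a_1 = 1; a_2 = 0; a_3 = -1/2; a_4 = -1/6; a_5 = -3/40


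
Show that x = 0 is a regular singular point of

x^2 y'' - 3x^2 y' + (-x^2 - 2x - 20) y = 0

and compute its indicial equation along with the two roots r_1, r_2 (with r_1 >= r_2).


Divide by x^2 to reach normal form y'' + P_1(x) y' + P_2(x) y = 0 with P_1(x) = -3 and P_2(x) = -1 - 2/x - 20/x^2.
x = 0 is a singular point because the y-coefficient -1 - 2/x - 20/x^2 has a pole at x = 0.
It is a regular singular point because x P_1(x) = p(x) = -3x and x^2 P_2(x) = q(x) = -x^2 - 2x - 20 are polynomials, hence analytic at x = 0.
p(0) = 0,  q(0) = -20.
Indicial equation: r(r-1) + p(0) r + q(0) = 0, i.e. r^2 + (p(0) - 1) r + q(0) = 0, i.e. r^2 - 1 r - 20 = 0.
Discriminant: (-1)^2 - 4(-20) = 81, so r = (1 ± 9)/2.
Solving: r_1 = 5, r_2 = -4.

indicial: r^2 - 1 r - 20 = 0; roots r_1 = 5, r_2 = -4


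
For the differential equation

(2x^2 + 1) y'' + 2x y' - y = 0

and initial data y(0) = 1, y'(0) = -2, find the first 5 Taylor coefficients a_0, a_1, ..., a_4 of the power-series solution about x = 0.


Ansatz: y(x) = sum_{n>=0} a_n x^n, so y'(x) = sum_{n>=1} n a_n x^(n-1) and y''(x) = sum_{n>=2} n(n-1) a_n x^(n-2).
Substitute into P(x) y'' + Q(x) y' + R(x) y = 0 with P(x) = 2x^2 + 1, Q(x) = 2x, R(x) = -1, and match powers of x.
Initial conditions: a_0 = 1, a_1 = -2.
Setting the coefficient of each power of x to zero and solving order by order (substituting the coefficients already found):
  x^0: 2 a_2 - a_0 = 0  ->  2 a_2 = a_0 = 1  ->  a_2 = 1/2
  x^1: 6 a_3 + a_1 = 0  ->  6 a_3 = -a_1 = 2  ->  a_3 = 1/3
  x^2: 12 a_4 + 7 a_2 = 0  ->  12 a_4 = -7 a_2 = -7/2  ->  a_4 = -7/24
Truncated series: y(x) = 1 - 2 x + (1/2) x^2 + (1/3) x^3 - (7/24) x^4 + O(x^5).

a_0 = 1; a_1 = -2; a_2 = 1/2; a_3 = 1/3; a_4 = -7/24


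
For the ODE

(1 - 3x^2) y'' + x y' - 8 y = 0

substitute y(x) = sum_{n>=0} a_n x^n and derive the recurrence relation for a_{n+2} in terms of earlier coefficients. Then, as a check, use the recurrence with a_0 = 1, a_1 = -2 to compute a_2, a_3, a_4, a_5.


Substitute y = sum_n a_n x^n.
(1 - 3 x^2) y'' contributes (n+2)(n+1) a_{n+2} - 3 n(n-1) a_n at x^n.
x y'(x) contributes n a_n at x^n.
-8 y(x) contributes -8 a_n at x^n.
Matching x^n: (n+2)(n+1) a_{n+2} + (-3 n(n-1) + n - 8) a_n = 0.
Thus a_{n+2} = (3 n(n-1) - n + 8) / ((n+1)(n+2)) * a_n.

Check with a_0 = 1, a_1 = -2 (apply the recurrence for n = 0, 1, 2, 3): a_0 = 1, a_1 = -2, a_2 = 4, a_3 = -7/3, a_4 = 4, a_5 = -161/60.

a_(n+2) = (3 n(n-1) - n + 8) / ((n+1)(n+2)) * a_n; check: a_0 = 1, a_1 = -2, a_2 = 4, a_3 = -7/3, a_4 = 4, a_5 = -161/60


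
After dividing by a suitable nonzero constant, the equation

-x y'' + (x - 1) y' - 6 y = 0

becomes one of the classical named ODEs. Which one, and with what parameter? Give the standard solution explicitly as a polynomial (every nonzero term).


All three coefficients share the factor -1; dividing through by -1 gives  x y'' + (1 - x) y' + 6 y = 0.
This matches the Laguerre equation x y'' + (1 - x) y' + n y = 0 with n = 6; the polynomial solution is L_6(x).
With y = sum_k a_k x^k, matching x^k gives (k+1)k a_{k+1} + (k+1) a_{k+1} - k a_k + n a_k = 0, i.e. (k+1)^2 a_{k+1} = (k - n) a_k = (k - 6) a_k. The right side vanishes at k = 6, so the series terminates at degree 6.
Standard normalization L_n(0) = 1 gives a_0 = 1. Work upward with a_{k+1} = (k - 6) a_k / (k+1)^2:
  a_1 = (0 - 6)(1) / 1^2 = -6/1 = -6
  a_2 = (1 - 6)(-6) / 2^2 = 30/4 = 15/2
  a_3 = (2 - 6)(15/2) / 3^2 = -30/9 = -10/3
  a_4 = (3 - 6)(-10/3) / 4^2 = 10/16 = 5/8
  a_5 = (4 - 6)(5/8) / 5^2 = (-5/4)/25 = -1/20
  a_6 = (5 - 6)(-1/20) / 6^2 = (1/20)/36 = 1/720
Hence L_6(x) = x^6/720 - x^5/20 + 5 x^4/8 - 10 x^3/3 + 15 x^2/2 - 6 x + 1.

L_6(x); series = x^6/720 - x^5/20 + 5 x^4/8 - 10 x^3/3 + 15 x^2/2 - 6 x + 1


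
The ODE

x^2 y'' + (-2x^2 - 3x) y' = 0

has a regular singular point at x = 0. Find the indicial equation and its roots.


Divide by x^2 to reach normal form y'' + P_1(x) y' + P_2(x) y = 0 with P_1(x) = -2 - 3/x and P_2(x) = 0.
x = 0 is a singular point because the y'-coefficient -2 - 3/x has a pole at x = 0.
It is a regular singular point because x P_1(x) = p(x) = -2x - 3 and x^2 P_2(x) = q(x) = 0 are polynomials, hence analytic at x = 0.
p(0) = -3,  q(0) = 0.
Indicial equation: r(r-1) + p(0) r + q(0) = 0, i.e. r^2 + (p(0) - 1) r + q(0) = 0, i.e. r^2 - 4 r = 0.
Discriminant: (-4)^2 - 4(0) = 16, so r = (4 ± 4)/2.
Solving: r_1 = 4, r_2 = 0.

indicial: r^2 - 4 r = 0; roots r_1 = 4, r_2 = 0


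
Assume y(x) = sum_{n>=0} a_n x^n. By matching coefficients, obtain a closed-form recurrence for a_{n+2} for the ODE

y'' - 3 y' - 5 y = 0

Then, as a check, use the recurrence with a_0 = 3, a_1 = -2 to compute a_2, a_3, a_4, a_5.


Substitute y = sum_n a_n x^n.
y''(x) has coefficient (n+2)(n+1) a_{n+2} at x^n;
-3 y'(x) has coefficient -3 (n+1) a_{n+1} at x^n;
-5 y(x) has coefficient -5 a_n at x^n.
Matching x^n: (n+2)(n+1) a_{n+2} - 3 (n+1) a_{n+1} - 5 a_n = 0.
Thus a_{n+2} = [3 (n+1) a_{n+1} + 5 a_n] / ((n+1)(n+2)).

Check with a_0 = 3, a_1 = -2 (apply the recurrence for n = 0, 1, 2, 3): a_0 = 3, a_1 = -2, a_2 = 9/2, a_3 = 17/6, a_4 = 4, a_5 = 373/120.

a_(n+2) = [3 (n+1) a_(n+1) + 5 a_n] / ((n+1)(n+2)); check: a_0 = 3, a_1 = -2, a_2 = 9/2, a_3 = 17/6, a_4 = 4, a_5 = 373/120


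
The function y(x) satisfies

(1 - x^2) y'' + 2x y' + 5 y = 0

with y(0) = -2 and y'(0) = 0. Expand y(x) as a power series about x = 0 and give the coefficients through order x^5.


Ansatz: y(x) = sum_{n>=0} a_n x^n, so y'(x) = sum_{n>=1} n a_n x^(n-1) and y''(x) = sum_{n>=2} n(n-1) a_n x^(n-2).
Substitute into P(x) y'' + Q(x) y' + R(x) y = 0 with P(x) = 1 - x^2, Q(x) = 2x, R(x) = 5, and match powers of x.
Initial conditions: a_0 = -2, a_1 = 0.
Setting the coefficient of each power of x to zero and solving order by order (substituting the coefficients already found):
  x^0: 2 a_2 + 5 a_0 = 0  ->  2 a_2 = -5 a_0 = 10  ->  a_2 = 5
  x^1: 6 a_3 + 7 a_1 = 0  ->  6 a_3 = -7 a_1 = 0  ->  a_3 = 0
  x^2: 12 a_4 + 7 a_2 = 0  ->  12 a_4 = -7 a_2 = -35  ->  a_4 = -35/12
  x^3: 20 a_5 + 5 a_3 = 0  ->  20 a_5 = -5 a_3 = 0  ->  a_5 = 0
Truncated series: y(x) = -2 + 5 x^2 - (35/12) x^4 + O(x^6).

a_0 = -2; a_1 = 0; a_2 = 5; a_3 = 0; a_4 = -35/12; a_5 = 0


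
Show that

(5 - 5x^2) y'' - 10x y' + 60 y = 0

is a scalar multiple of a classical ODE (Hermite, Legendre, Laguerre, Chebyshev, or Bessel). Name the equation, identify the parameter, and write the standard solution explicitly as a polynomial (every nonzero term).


All three coefficients share the factor 5; dividing through by 5 gives  (1 - x^2) y'' - 2x y' + 12 y = 0.
This matches the Legendre equation (1 - x^2) y'' - 2x y' + n(n+1) y = 0 (note the -2x y' term) with n(n+1) = 12, so n = 3; the polynomial solution is P_3(x).
With y = sum_k a_k x^k, matching x^k gives (k+2)(k+1) a_{k+2} = [k(k+1) - n(n+1)] a_k = (k - 3)(k + 4) a_k. The right side vanishes at k = 3, so the series with the parity of 3 terminates at degree 3.
Standard normalization (P_n(1) = 1): leading coefficient (2n)!/(2^n (n!)^2) = 720/(8*36) = 5/2, so a_3 = 5/2. Work downward with a_k = (k+1)(k+2) a_{k+2} / ((k - 3)(k + 4)):
  a_1 = (2)(3)(5/2) / ((1 - 3)(1 + 4)) = 15/(-10) = -3/2
Hence P_3(x) = 5 x^3/2 - 3 x/2.

P_3(x); series = 5 x^3/2 - 3 x/2


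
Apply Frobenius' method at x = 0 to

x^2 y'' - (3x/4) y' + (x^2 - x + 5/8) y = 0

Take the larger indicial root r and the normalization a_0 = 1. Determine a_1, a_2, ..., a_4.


Write in Frobenius form y'' + (p(x)/x) y' + (q(x)/x^2) y = 0:
  p(x) = -3/4,  q(x) = x^2 - x + 5/8.
Indicial equation: r(r-1) + (-3/4) r + (5/8) = 0 -> roots r_1 = 5/4, r_2 = 1/2.
Take r = r_1 = 5/4. Let y(x) = x^r sum_{n>=0} a_n x^n with a_0 = 1.
Substitute y = x^r sum a_n x^n and match x^{r+n}. The recurrence is
  D(n) a_n - 1 a_{n-1} + 1 a_{n-2} = 0,  where D(n) = (r+n)(r+n-1) + (-3/4)(r+n) + (5/8).
  a_n = [1 a_{n-1} - 1 a_{n-2}] / D(n).
Since the indicial polynomial factors as (r - r_1)(r - r_2), D(n) = (r_1 + n - r_1)(r_1 + n - r_2) = n(n + 3/4).
Evaluating step by step (a_0 = 1):
  n = 1: D(1) = 1(1 + 3/4) = 7/4; numerator = 1(1) = 1; a_1 = (1)/(7/4) = 4/7
  n = 2: D(2) = 2(2 + 3/4) = 11/2; numerator = 1(4/7) - 1(1) = -3/7; a_2 = (-3/7)/(11/2) = -6/77
  n = 3: D(3) = 3(3 + 3/4) = 45/4; numerator = 1(-6/77) - 1(4/7) = -50/77; a_3 = (-50/77)/(45/4) = -40/693
  n = 4: D(4) = 4(4 + 3/4) = 19; numerator = 1(-40/693) - 1(-6/77) = 2/99; a_4 = (2/99)/(19) = 2/1881

r = 5/4; a_0 = 1; a_1 = 4/7; a_2 = -6/77; a_3 = -40/693; a_4 = 2/1881


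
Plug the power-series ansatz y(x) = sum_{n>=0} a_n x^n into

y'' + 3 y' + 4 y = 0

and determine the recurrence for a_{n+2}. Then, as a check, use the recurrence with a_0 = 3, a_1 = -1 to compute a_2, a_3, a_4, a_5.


Substitute y = sum_n a_n x^n.
y''(x) has coefficient (n+2)(n+1) a_{n+2} at x^n;
3 y'(x) has coefficient 3 (n+1) a_{n+1} at x^n;
4 y(x) has coefficient 4 a_n at x^n.
Matching x^n: (n+2)(n+1) a_{n+2} + 3 (n+1) a_{n+1} + 4 a_n = 0.
Thus a_{n+2} = [-3 (n+1) a_{n+1} - 4 a_n] / ((n+1)(n+2)).

Check with a_0 = 3, a_1 = -1 (apply the recurrence for n = 0, 1, 2, 3): a_0 = 3, a_1 = -1, a_2 = -9/2, a_3 = 31/6, a_4 = -19/8, a_5 = 47/120.

a_(n+2) = [-3 (n+1) a_(n+1) - 4 a_n] / ((n+1)(n+2)); check: a_0 = 3, a_1 = -1, a_2 = -9/2, a_3 = 31/6, a_4 = -19/8, a_5 = 47/120


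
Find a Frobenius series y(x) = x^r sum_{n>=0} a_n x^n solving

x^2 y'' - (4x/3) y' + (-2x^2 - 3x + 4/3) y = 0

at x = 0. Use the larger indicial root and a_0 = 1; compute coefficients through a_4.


Write in Frobenius form y'' + (p(x)/x) y' + (q(x)/x^2) y = 0:
  p(x) = -4/3,  q(x) = -2x^2 - 3x + 4/3.
Indicial equation: r(r-1) + (-4/3) r + (4/3) = 0 -> roots r_1 = 4/3, r_2 = 1.
Take r = r_1 = 4/3. Let y(x) = x^r sum_{n>=0} a_n x^n with a_0 = 1.
Substitute y = x^r sum a_n x^n and match x^{r+n}. The recurrence is
  D(n) a_n - 3 a_{n-1} - 2 a_{n-2} = 0,  where D(n) = (r+n)(r+n-1) + (-4/3)(r+n) + (4/3).
  a_n = [3 a_{n-1} + 2 a_{n-2}] / D(n).
Since the indicial polynomial factors as (r - r_1)(r - r_2), D(n) = (r_1 + n - r_1)(r_1 + n - r_2) = n(n + 1/3).
Evaluating step by step (a_0 = 1):
  n = 1: D(1) = 1(1 + 1/3) = 4/3; numerator = 3(1) = 3; a_1 = (3)/(4/3) = 9/4
  n = 2: D(2) = 2(2 + 1/3) = 14/3; numerator = 3(9/4) + 2(1) = 35/4; a_2 = (35/4)/(14/3) = 15/8
  n = 3: D(3) = 3(3 + 1/3) = 10; numerator = 3(15/8) + 2(9/4) = 81/8; a_3 = (81/8)/(10) = 81/80
  n = 4: D(4) = 4(4 + 1/3) = 52/3; numerator = 3(81/80) + 2(15/8) = 543/80; a_4 = (543/80)/(52/3) = 1629/4160

r = 4/3; a_0 = 1; a_1 = 9/4; a_2 = 15/8; a_3 = 81/80; a_4 = 1629/4160


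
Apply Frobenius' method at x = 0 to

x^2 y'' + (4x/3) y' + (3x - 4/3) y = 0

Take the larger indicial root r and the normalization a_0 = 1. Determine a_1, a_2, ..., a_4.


Write in Frobenius form y'' + (p(x)/x) y' + (q(x)/x^2) y = 0:
  p(x) = 4/3,  q(x) = 3x - 4/3.
Indicial equation: r(r-1) + (4/3) r + (-4/3) = 0 -> roots r_1 = 1, r_2 = -4/3.
Take r = r_1 = 1. Let y(x) = x^r sum_{n>=0} a_n x^n with a_0 = 1.
Substitute y = x^r sum a_n x^n and match x^{r+n}. The recurrence is
  D(n) a_n + 3 a_{n-1} = 0,  where D(n) = (r+n)(r+n-1) + (4/3)(r+n) + (-4/3).
  a_n = -3 / D(n) * a_{n-1}.
Since the indicial polynomial factors as (r - r_1)(r - r_2), D(n) = (r_1 + n - r_1)(r_1 + n - r_2) = n(n + 7/3).
Evaluating step by step (a_0 = 1):
  n = 1: D(1) = 1(1 + 7/3) = 10/3; numerator = -3(1) = -3; a_1 = (-3)/(10/3) = -9/10
  n = 2: D(2) = 2(2 + 7/3) = 26/3; numerator = -3(-9/10) = 27/10; a_2 = (27/10)/(26/3) = 81/260
  n = 3: D(3) = 3(3 + 7/3) = 16; numerator = -3(81/260) = -243/260; a_3 = (-243/260)/(16) = -243/4160
  n = 4: D(4) = 4(4 + 7/3) = 76/3; numerator = -3(-243/4160) = 729/4160; a_4 = (729/4160)/(76/3) = 2187/316160

r = 1; a_0 = 1; a_1 = -9/10; a_2 = 81/260; a_3 = -243/4160; a_4 = 2187/316160


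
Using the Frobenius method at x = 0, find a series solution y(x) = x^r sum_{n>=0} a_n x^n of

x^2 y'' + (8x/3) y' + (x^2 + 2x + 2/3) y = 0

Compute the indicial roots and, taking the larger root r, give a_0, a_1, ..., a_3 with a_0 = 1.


Write in Frobenius form y'' + (p(x)/x) y' + (q(x)/x^2) y = 0:
  p(x) = 8/3,  q(x) = x^2 + 2x + 2/3.
Indicial equation: r(r-1) + (8/3) r + (2/3) = 0 -> roots r_1 = -2/3, r_2 = -1.
Take r = r_1 = -2/3. Let y(x) = x^r sum_{n>=0} a_n x^n with a_0 = 1.
Substitute y = x^r sum a_n x^n and match x^{r+n}. The recurrence is
  D(n) a_n + 2 a_{n-1} + 1 a_{n-2} = 0,  where D(n) = (r+n)(r+n-1) + (8/3)(r+n) + (2/3).
  a_n = [-2 a_{n-1} - 1 a_{n-2}] / D(n).
Since the indicial polynomial factors as (r - r_1)(r - r_2), D(n) = (r_1 + n - r_1)(r_1 + n - r_2) = n(n + 1/3).
Evaluating step by step (a_0 = 1):
  n = 1: D(1) = 1(1 + 1/3) = 4/3; numerator = -2(1) = -2; a_1 = (-2)/(4/3) = -3/2
  n = 2: D(2) = 2(2 + 1/3) = 14/3; numerator = -2(-3/2) - 1(1) = 2; a_2 = (2)/(14/3) = 3/7
  n = 3: D(3) = 3(3 + 1/3) = 10; numerator = -2(3/7) - 1(-3/2) = 9/14; a_3 = (9/14)/(10) = 9/140

r = -2/3; a_0 = 1; a_1 = -3/2; a_2 = 3/7; a_3 = 9/140
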